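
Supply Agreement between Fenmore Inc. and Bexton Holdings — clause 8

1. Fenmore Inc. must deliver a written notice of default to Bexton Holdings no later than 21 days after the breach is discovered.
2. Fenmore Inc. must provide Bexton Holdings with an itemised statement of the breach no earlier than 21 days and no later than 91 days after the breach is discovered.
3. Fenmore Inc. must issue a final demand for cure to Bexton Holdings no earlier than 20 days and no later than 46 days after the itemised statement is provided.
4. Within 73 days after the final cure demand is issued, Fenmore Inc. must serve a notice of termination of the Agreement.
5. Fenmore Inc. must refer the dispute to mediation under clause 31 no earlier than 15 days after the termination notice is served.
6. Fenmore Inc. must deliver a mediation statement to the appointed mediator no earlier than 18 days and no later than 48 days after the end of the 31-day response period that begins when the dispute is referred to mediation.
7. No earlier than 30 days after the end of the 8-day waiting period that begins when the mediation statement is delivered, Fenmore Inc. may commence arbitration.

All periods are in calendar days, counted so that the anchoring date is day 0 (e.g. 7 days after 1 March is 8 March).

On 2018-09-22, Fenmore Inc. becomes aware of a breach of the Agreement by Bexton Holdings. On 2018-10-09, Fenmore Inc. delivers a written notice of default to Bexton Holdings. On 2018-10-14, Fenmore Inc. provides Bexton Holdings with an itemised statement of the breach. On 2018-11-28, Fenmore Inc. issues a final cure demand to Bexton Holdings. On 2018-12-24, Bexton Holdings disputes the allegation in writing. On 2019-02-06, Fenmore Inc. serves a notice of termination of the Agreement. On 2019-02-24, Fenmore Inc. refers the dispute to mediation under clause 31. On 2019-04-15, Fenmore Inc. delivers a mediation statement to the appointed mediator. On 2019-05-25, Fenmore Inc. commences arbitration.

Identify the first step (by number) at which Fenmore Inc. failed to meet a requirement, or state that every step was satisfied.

Step 1 — counting 21 days from 2018-09-22 (when the breach is discovered) gives a deadline of 2018-10-13; 2018-10-09 is within that limit.
Step 2 — 21 and 91 days from 2018-09-22 (when the breach is discovered) are 2018-10-13 and 2018-12-22 respectively; done 2018-10-14 — within the window.
Step 3 — 20 and 46 days from 2018-10-14 (when the itemised statement is provided) are 2018-11-03 and 2018-11-29 respectively; 2018-11-28 falls inside that range.
Step 4 — counting 73 days from 2018-11-28 (when the final cure demand is issued) gives a deadline of 2019-02-09; done 2019-02-06 — timely.
Step 5 — must wait 15 days from 2019-02-06 (when the termination notice is served), so not before 2019-02-21; done 2019-02-24, after the minimum wait.
Step 6 — 18 and 48 days from 2019-03-27 (end of the 31-day response period, which began when the dispute is referred to mediation on 2019-02-24) are 2019-04-14 and 2019-05-14 respectively; 2019-04-15 falls inside that range.
Step 7 — must wait 30 days from 2019-04-23 (end of the 8-day waiting period, which began when the mediation statement is delivered on 2019-04-15), so not before 2019-05-23; done 2019-05-25, after the minimum wait.

None — every step was satisfied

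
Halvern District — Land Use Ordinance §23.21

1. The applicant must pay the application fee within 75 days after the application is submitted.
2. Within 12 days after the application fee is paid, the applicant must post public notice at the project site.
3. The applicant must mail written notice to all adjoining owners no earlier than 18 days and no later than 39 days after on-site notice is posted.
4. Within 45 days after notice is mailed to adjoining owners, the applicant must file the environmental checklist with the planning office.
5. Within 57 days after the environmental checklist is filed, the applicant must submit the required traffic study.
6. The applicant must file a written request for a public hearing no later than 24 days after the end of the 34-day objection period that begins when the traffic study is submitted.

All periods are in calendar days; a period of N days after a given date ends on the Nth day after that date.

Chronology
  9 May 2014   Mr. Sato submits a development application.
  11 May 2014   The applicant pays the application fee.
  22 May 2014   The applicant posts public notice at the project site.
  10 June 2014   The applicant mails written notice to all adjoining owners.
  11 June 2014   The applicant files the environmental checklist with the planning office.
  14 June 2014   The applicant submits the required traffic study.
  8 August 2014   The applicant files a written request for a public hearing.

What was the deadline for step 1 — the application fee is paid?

Step 1 runs from 9 May 2014, when the application is submitted. 75 days after 9 May 2014 is 23 July 2014.

23 July 2014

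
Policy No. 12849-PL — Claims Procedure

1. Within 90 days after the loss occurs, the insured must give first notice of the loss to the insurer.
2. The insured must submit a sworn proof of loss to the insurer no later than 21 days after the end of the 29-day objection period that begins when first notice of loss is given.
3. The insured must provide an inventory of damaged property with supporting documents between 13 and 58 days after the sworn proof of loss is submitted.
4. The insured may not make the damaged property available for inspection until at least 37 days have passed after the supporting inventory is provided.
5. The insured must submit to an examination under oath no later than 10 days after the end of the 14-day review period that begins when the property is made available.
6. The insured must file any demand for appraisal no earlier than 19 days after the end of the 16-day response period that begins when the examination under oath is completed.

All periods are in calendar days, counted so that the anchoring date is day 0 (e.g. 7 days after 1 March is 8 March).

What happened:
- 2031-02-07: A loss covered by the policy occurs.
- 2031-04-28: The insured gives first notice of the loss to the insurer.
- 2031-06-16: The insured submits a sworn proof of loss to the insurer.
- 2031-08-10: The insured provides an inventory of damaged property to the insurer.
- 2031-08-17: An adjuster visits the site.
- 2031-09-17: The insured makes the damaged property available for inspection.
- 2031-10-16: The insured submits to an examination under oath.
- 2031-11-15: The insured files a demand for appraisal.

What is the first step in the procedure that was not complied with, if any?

Step 1: 90 days after 2031-02-07 (when the loss occurs) is 2031-05-08; 2031-04-28 is within that limit.
Step 2: 21 days after 2031-05-27 (end of the 29-day objection period, which began when first notice of loss is given on 2031-04-28) is 2031-06-17; completed 2031-06-16, before the deadline.
Step 3: the window is 13–58 days after 2031-06-16 (when the sworn proof of loss is submitted), so 2031-06-29 through 2031-08-13; done 2031-08-10, which is between those dates.
Step 4: the earliest permitted date is 37 days after 2031-08-10 (when the supporting inventory is provided), i.e. 2031-09-16; done 2031-09-17, after the minimum wait.
Step 5: 10 days after 2031-10-01 (end of the 14-day review period, which began when the property is made available on 2031-09-17) is 2031-10-11; 2031-10-16 misses that deadline by 5 days.
No need to go further; step 5 was not satisfied.

Step 5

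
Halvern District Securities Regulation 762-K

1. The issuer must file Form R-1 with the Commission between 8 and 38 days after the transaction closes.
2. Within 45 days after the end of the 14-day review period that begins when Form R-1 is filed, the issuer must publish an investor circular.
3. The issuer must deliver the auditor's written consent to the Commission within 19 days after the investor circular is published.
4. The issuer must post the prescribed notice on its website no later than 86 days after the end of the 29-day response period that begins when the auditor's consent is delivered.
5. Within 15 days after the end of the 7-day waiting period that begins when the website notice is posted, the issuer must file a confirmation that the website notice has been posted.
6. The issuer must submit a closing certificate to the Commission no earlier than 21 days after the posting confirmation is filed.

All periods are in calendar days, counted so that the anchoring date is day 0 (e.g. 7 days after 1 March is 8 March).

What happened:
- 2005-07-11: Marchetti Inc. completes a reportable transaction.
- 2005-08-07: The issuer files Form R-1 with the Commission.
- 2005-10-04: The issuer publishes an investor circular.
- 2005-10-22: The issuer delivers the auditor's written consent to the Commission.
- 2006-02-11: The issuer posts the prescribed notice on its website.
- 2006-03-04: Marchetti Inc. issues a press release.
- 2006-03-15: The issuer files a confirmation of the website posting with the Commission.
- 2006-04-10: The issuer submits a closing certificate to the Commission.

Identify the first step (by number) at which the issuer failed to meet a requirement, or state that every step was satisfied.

Step 5

(1) the permitted window runs from 2005-07-11 + 8 = 2005-07-19 to 2005-07-11 + 38 = 2005-08-18; done 2005-08-07, which is between those dates.
(2) due by 2005-08-21 + 45 days = 2005-10-05; completed 2005-10-04, before the deadline.
(3) due by 2005-10-04 + 19 days = 2005-10-23; completed 2005-10-22, before the deadline.
(4) due by 2005-11-20 + 86 days = 2006-02-14; done 2006-02-11 — timely.
(5) due by 2006-02-18 + 15 days = 2006-03-05; not done until 2006-03-15, 10 days after the deadline.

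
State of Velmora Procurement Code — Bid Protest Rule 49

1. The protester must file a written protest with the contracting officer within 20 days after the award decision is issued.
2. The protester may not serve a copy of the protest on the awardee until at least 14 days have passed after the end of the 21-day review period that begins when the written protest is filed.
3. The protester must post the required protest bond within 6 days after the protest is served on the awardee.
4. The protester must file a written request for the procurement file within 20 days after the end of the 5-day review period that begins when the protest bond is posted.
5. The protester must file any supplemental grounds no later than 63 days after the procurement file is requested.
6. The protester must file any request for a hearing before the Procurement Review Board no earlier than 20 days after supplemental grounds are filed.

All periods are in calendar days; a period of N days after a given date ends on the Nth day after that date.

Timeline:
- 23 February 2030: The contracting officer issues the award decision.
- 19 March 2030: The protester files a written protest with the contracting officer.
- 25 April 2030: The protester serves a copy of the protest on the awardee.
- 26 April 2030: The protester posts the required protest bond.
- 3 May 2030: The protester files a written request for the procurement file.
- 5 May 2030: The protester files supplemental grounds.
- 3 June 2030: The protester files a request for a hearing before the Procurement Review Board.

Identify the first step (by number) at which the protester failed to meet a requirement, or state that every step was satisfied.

Step 1

(1) due by 23 February 2030 + 20 days = 15 March 2030; 19 March 2030 misses that deadline by 4 days.
Later steps need not be reached.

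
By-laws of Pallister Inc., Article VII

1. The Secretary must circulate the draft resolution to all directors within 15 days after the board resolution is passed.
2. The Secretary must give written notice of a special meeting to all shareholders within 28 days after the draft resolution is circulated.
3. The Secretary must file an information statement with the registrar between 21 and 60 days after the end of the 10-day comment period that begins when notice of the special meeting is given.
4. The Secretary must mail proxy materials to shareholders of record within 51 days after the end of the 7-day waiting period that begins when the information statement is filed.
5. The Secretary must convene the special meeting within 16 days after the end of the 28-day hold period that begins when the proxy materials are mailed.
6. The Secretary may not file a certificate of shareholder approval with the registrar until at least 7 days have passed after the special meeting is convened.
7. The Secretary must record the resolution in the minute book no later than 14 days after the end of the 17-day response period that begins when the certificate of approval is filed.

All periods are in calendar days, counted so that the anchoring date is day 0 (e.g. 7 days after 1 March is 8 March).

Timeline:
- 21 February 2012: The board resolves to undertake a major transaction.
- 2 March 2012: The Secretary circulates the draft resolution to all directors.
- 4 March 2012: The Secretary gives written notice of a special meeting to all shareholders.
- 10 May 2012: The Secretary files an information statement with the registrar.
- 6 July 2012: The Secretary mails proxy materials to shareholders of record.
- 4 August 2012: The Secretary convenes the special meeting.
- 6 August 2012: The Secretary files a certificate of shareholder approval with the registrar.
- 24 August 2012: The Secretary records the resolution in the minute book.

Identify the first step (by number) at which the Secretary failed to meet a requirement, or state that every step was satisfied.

(1) due by 21 February 2012 + 15 days = 7 March 2012; done 2 March 2012 — timely.
(2) due by 2 March 2012 + 28 days = 30 March 2012; completed 4 March 2012, before the deadline.
(3) the permitted window runs from 14 March 2012 + 21 = 4 April 2012 to 14 March 2012 + 60 = 13 May 2012; done 10 May 2012 — within the window.
(4) due by 17 May 2012 + 51 days = 7 July 2012; 6 July 2012 is within that limit.
(5) due by 3 August 2012 + 16 days = 19 August 2012; 4 August 2012 is within that limit.
(6) permitted from 4 August 2012 + 7 days = 11 August 2012 onward; done 6 August 2012 — 5 days too early.
No need to go further; step 6 was not satisfied.

Step 6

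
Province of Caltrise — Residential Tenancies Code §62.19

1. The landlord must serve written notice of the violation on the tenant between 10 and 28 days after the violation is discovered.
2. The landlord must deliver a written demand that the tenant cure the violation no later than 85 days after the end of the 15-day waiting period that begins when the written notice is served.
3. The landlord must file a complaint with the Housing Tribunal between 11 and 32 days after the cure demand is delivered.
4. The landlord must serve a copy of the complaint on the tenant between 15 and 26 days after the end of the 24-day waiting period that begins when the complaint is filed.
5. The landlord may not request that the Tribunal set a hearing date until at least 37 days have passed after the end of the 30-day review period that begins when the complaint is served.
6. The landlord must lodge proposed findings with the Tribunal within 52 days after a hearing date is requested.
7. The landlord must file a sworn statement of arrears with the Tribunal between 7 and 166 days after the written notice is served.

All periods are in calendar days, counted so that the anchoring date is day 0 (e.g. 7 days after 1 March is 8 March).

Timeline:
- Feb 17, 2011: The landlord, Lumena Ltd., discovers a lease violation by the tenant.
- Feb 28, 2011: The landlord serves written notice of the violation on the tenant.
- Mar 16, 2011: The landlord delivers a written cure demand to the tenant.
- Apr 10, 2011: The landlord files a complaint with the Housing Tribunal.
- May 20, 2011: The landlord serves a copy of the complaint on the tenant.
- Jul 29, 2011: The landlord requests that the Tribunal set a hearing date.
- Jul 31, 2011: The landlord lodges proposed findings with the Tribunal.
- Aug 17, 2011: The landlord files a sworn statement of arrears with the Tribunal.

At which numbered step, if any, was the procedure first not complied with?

Step 1 — 10 and 28 days from Feb 17, 2011 (when the violation is discovered) are Feb 27, 2011 and Mar 17, 2011 respectively; done Feb 28, 2011, which is between those dates.
Step 2 — counting 85 days from Mar 15, 2011 (end of the 15-day waiting period, which began when the written notice is served on Feb 28, 2011) gives a deadline of Jun 8, 2011; Mar 16, 2011 is within that limit.
Step 3 — 11 and 32 days from Mar 16, 2011 (when the cure demand is delivered) are Mar 27, 2011 and Apr 17, 2011 respectively; Apr 10, 2011 falls inside that range.
Step 4 — 15 and 26 days from May 4, 2011 (end of the 24-day waiting period, which began when the complaint is filed on Apr 10, 2011) are May 19, 2011 and May 30, 2011 respectively; done May 20, 2011, which is between those dates.
Step 5 — must wait 37 days from Jun 19, 2011 (end of the 30-day review period, which began when the complaint is served on May 20, 2011), so not before Jul 26, 2011; done Jul 29, 2011, after the minimum wait.
Step 6 — counting 52 days from Jul 29, 2011 (when a hearing date is requested) gives a deadline of Sep 19, 2011; Jul 31, 2011 is within that limit.
Step 7 — 7 and 166 days from Feb 28, 2011 (when the written notice is served) are Mar 7, 2011 and Aug 13, 2011 respectively; done Aug 17, 2011 — 4 days after the window closed.
No need to go further; step 7 was not satisfied.

Step 7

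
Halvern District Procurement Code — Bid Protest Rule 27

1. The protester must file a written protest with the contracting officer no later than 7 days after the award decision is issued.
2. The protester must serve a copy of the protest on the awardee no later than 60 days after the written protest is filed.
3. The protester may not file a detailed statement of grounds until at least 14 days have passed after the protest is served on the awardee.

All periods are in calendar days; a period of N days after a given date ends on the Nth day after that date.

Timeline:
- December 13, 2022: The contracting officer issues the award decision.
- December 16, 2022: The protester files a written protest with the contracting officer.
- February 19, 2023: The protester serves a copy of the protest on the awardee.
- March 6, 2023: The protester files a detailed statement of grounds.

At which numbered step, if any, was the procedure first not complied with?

Step 1: 7 days after December 13, 2022 (when the award decision is issued) is December 20, 2022; December 16, 2022 is within that limit.
Step 2: 60 days after December 16, 2022 (when the written protest is filed) is February 14, 2023; done February 19, 2023 — 5 days late.
No need to go further; step 2 was not satisfied.

Step 2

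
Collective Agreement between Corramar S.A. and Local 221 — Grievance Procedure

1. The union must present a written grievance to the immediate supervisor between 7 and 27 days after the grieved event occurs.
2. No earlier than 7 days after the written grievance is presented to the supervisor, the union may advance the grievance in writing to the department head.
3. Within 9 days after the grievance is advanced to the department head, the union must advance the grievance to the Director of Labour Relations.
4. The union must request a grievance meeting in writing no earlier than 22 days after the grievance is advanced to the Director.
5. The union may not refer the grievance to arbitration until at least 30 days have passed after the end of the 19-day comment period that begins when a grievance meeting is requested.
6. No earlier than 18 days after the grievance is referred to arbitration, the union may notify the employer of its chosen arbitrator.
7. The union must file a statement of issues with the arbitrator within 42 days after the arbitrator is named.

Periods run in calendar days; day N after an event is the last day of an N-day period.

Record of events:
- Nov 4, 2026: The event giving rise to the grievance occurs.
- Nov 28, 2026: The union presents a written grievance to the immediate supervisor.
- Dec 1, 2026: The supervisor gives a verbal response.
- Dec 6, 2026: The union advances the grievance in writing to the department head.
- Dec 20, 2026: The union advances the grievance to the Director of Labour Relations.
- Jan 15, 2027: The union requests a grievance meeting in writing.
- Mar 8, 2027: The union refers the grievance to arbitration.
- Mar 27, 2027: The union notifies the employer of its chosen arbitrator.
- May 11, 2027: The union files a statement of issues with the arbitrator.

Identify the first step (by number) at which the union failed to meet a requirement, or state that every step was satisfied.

Step 1 — 7 and 27 days from Nov 4, 2026 (when the grieved event occurs) are Nov 11, 2026 and Dec 1, 2026 respectively; done Nov 28, 2026 — within the window.
Step 2 — must wait 7 days from Nov 28, 2026 (when the written grievance is presented to the supervisor), so not before Dec 5, 2026; done Dec 6, 2026, after the minimum wait.
Step 3 — counting 9 days from Dec 6, 2026 (when the grievance is advanced to the department head) gives a deadline of Dec 15, 2026; Dec 20, 2026 misses that deadline by 5 days.

Step 3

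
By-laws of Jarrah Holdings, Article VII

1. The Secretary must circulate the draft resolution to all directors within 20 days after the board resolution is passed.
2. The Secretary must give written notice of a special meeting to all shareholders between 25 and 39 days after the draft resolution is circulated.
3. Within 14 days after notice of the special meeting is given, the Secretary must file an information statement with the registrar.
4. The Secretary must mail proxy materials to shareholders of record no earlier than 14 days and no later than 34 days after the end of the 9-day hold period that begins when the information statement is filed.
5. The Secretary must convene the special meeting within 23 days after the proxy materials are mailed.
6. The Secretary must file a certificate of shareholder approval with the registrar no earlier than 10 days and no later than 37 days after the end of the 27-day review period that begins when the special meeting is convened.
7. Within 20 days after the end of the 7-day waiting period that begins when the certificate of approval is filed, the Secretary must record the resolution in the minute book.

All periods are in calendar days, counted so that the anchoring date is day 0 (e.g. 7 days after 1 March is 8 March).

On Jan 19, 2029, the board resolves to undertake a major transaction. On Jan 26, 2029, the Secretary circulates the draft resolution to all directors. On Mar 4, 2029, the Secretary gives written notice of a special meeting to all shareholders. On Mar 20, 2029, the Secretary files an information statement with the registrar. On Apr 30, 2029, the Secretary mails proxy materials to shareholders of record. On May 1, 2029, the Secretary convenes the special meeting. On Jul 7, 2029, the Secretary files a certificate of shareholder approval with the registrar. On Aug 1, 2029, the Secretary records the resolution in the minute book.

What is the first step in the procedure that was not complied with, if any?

Step 3

(1) due by Jan 19, 2029 + 20 days = Feb 8, 2029; Jan 26, 2029 is within that limit.
(2) the permitted window runs from Jan 26, 2029 + 25 = Feb 20, 2029 to Jan 26, 2029 + 39 = Mar 6, 2029; Mar 4, 2029 falls inside that range.
(3) due by Mar 4, 2029 + 14 days = Mar 18, 2029; done Mar 20, 2029 — 2 days late.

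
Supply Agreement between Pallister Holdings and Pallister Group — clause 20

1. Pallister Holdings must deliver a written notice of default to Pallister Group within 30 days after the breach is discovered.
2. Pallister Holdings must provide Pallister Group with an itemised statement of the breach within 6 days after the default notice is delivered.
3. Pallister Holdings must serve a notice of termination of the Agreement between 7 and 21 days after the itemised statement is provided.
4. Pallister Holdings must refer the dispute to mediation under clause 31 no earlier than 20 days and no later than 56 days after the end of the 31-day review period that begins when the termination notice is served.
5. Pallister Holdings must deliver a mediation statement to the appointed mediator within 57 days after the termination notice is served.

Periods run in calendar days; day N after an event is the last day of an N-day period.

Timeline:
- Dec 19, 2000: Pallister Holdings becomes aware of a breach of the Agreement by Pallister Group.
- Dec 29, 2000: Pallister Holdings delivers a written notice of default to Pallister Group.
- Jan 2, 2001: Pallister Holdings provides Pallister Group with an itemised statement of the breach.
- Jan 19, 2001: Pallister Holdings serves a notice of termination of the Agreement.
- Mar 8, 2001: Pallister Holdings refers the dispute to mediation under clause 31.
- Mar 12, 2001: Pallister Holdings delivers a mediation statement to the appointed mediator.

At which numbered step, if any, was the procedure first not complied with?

(1) due by Dec 19, 2000 + 30 days = Jan 18, 2001; Dec 29, 2000 is within that limit.
(2) due by Dec 29, 2000 + 6 days = Jan 4, 2001; Jan 2, 2001 is within that limit.
(3) the permitted window runs from Jan 2, 2001 + 7 = Jan 9, 2001 to Jan 2, 2001 + 21 = Jan 23, 2001; done Jan 19, 2001, which is between those dates.
(4) the permitted window runs from Feb 19, 2001 + 20 = Mar 11, 2001 to Feb 19, 2001 + 56 = Apr 16, 2001; Mar 8, 2001 is 3 days too early.

Step 4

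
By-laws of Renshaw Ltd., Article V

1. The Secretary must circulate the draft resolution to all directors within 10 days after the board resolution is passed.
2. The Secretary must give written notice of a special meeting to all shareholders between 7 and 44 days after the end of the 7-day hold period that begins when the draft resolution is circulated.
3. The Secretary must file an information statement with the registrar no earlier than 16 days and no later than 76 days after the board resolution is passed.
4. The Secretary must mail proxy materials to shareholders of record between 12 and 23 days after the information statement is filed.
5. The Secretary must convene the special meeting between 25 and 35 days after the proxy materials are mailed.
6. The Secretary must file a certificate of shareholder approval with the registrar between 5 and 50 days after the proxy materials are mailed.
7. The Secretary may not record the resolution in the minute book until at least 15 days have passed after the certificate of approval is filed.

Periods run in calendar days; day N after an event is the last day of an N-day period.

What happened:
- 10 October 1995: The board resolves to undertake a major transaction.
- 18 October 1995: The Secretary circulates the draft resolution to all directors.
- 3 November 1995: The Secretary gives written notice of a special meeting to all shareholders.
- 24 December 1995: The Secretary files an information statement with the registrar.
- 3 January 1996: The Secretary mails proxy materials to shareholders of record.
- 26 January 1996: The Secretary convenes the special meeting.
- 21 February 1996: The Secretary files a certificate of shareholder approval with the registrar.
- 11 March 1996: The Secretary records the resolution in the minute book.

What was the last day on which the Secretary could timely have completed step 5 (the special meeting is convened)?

Step 5 runs from 3 January 1996, when the proxy materials are mailed. The window is 25–35 days after 3 January 1996; it closes on 7 February 1996.

7 February 1996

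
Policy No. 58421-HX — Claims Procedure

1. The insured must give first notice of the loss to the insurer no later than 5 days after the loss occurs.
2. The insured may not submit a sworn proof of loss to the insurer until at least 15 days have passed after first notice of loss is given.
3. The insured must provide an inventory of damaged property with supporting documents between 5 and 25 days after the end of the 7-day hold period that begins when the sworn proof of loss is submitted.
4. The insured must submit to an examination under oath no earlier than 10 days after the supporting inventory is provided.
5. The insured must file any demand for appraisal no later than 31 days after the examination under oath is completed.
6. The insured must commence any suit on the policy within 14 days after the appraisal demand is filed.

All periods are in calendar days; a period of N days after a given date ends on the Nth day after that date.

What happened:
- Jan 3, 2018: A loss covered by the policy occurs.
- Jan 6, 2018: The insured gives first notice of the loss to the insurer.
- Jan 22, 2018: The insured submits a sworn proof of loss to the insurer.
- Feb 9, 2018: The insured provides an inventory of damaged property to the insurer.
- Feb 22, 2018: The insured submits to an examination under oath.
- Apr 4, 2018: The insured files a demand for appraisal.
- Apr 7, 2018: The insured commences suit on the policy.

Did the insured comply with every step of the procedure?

Step 1 — counting 5 days from Jan 3, 2018 (when the loss occurs) gives a deadline of Jan 8, 2018; done Jan 6, 2018 — timely.
Step 2 — must wait 15 days from Jan 6, 2018 (when first notice of loss is given), so not before Jan 21, 2018; done Jan 22, 2018, after the minimum wait.
Step 3 — 5 and 25 days from Jan 29, 2018 (end of the 7-day hold period, which began when the sworn proof of loss is submitted on Jan 22, 2018) are Feb 3, 2018 and Feb 23, 2018 respectively; Feb 9, 2018 falls inside that range.
Step 4 — must wait 10 days from Feb 9, 2018 (when the supporting inventory is provided), so not before Feb 19, 2018; done Feb 22, 2018 — permitted.
Step 5 — counting 31 days from Feb 22, 2018 (when the examination under oath is completed) gives a deadline of Mar 25, 2018; not done until Apr 4, 2018, 10 days after the deadline.
The analysis stops there.

No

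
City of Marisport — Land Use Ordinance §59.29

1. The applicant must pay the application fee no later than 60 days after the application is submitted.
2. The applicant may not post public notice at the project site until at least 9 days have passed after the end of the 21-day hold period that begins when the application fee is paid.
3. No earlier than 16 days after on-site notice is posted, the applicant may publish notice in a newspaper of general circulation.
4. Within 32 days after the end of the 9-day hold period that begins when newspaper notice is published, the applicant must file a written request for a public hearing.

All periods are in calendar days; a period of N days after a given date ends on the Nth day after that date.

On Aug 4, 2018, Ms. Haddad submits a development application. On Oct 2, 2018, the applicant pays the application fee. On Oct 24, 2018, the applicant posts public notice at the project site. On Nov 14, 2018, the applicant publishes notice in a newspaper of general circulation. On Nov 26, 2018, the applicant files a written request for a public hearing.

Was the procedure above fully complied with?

Step 1: 60 days after Aug 4, 2018 (when the application is submitted) is Oct 3, 2018; completed Oct 2, 2018, before the deadline.
Step 2: the earliest permitted date is 9 days after Oct 23, 2018 (end of the 21-day hold period, which began when the application fee is paid on Oct 2, 2018), i.e. Nov 1, 2018; acted on Oct 24, 2018, 8 days prematurely.
The procedure was therefore not followed at step 2.

No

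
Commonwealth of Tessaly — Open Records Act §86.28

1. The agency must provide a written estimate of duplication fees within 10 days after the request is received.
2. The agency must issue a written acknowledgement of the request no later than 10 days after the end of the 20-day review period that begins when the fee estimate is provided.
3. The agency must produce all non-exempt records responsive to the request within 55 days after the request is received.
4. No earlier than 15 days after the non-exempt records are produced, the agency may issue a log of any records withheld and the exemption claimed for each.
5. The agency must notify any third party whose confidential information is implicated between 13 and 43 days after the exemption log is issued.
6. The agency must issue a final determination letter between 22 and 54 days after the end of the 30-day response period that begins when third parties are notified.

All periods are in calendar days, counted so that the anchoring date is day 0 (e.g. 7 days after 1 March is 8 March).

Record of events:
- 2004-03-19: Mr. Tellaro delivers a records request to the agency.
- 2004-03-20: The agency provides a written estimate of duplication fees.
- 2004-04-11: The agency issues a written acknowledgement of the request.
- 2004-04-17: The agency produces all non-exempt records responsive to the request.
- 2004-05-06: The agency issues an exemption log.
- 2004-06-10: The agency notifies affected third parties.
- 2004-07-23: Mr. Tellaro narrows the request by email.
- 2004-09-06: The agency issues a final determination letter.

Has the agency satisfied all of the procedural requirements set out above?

No

Step 1: 10 days after 2004-03-19 (when the request is received) is 2004-03-29; completed 2004-03-20, before the deadline.
Step 2: 10 days after 2004-04-09 (end of the 20-day review period, which began when the fee estimate is provided on 2004-03-20) is 2004-04-19; completed 2004-04-11, before the deadline.
Step 3: 55 days after 2004-03-19 (when the request is received) is 2004-05-13; completed 2004-04-17, before the deadline.
Step 4: the earliest permitted date is 15 days after 2004-04-17 (when the non-exempt records are produced), i.e. 2004-05-02; 2004-05-06 is on or after that date.
Step 5: the window is 13–43 days after 2004-05-06 (when the exemption log is issued), so 2004-05-19 through 2004-06-18; done 2004-06-10, which is between those dates.
Step 6: the window is 22–54 days after 2004-07-10 (end of the 30-day response period, which began when third parties are notified on 2004-06-10), so 2004-08-01 through 2004-09-02; 2004-09-06 is 4 days past the end of the window.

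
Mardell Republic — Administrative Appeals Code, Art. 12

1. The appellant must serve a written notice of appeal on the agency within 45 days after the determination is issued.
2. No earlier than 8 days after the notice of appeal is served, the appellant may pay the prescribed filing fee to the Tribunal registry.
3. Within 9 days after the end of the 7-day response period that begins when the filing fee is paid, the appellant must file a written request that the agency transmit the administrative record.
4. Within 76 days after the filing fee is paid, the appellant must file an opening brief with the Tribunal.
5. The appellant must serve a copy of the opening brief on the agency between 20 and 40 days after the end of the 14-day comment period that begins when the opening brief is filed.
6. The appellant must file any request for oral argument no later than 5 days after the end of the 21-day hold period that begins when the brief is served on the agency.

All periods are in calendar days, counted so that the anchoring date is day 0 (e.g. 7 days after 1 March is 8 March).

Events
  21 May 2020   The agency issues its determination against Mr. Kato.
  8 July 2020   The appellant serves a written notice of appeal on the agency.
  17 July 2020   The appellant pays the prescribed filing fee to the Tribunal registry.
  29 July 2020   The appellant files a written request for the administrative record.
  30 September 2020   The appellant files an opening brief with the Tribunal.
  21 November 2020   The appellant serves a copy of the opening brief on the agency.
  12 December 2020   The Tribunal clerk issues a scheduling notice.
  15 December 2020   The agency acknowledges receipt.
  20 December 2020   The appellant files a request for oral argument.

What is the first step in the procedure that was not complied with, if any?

Step 1

(1) due by 21 May 2020 + 45 days = 5 July 2020; 8 July 2020 misses that deadline by 3 days.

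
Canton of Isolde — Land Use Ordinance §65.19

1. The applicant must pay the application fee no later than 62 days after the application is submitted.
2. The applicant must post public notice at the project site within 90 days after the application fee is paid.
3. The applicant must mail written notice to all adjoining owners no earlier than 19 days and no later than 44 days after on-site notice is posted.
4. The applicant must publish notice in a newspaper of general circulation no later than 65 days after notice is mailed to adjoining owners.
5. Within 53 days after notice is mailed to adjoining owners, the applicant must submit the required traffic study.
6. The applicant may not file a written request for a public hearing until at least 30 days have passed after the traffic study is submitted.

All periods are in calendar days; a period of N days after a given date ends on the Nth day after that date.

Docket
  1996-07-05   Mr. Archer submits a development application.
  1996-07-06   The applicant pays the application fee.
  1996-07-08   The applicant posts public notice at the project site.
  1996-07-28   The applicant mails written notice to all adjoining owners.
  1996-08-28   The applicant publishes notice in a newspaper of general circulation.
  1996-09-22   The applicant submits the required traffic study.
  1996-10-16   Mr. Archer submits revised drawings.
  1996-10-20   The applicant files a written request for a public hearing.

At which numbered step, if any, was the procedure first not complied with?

Step 5

(1) due by 1996-07-05 + 62 days = 1996-09-05; done 1996-07-06 — timely.
(2) due by 1996-07-06 + 90 days = 1996-10-04; 1996-07-08 is within that limit.
(3) the permitted window runs from 1996-07-08 + 19 = 1996-07-27 to 1996-07-08 + 44 = 1996-08-21; done 1996-07-28 — within the window.
(4) due by 1996-07-28 + 65 days = 1996-10-01; 1996-08-28 is within that limit.
(5) due by 1996-07-28 + 53 days = 1996-09-19; not done until 1996-09-22, 3 days after the deadline.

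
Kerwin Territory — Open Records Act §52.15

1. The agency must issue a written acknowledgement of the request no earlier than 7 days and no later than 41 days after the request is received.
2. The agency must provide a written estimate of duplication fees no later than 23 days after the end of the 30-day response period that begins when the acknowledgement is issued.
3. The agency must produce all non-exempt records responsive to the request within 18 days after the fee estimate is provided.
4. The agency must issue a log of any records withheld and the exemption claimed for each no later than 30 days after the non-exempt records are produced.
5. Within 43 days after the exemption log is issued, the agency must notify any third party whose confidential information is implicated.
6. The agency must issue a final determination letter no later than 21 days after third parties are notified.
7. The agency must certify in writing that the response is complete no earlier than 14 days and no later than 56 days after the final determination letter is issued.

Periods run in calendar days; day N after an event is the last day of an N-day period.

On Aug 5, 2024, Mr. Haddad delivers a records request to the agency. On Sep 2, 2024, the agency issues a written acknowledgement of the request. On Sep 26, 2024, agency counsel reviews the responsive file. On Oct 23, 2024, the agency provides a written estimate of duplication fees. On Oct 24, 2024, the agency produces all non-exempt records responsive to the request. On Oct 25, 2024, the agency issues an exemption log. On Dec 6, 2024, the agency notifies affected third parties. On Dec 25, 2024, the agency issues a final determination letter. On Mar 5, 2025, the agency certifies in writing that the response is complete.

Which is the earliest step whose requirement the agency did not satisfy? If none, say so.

Step 1: the window is 7–41 days after Aug 5, 2024 (when the request is received), so Aug 12, 2024 through Sep 15, 2024; Sep 2, 2024 falls inside that range.
Step 2: 23 days after Oct 2, 2024 (end of the 30-day response period, which began when the acknowledgement is issued on Sep 2, 2024) is Oct 25, 2024; completed Oct 23, 2024, before the deadline.
Step 3: 18 days after Oct 23, 2024 (when the fee estimate is provided) is Nov 10, 2024; Oct 24, 2024 is within that limit.
Step 4: 30 days after Oct 24, 2024 (when the non-exempt records are produced) is Nov 23, 2024; completed Oct 25, 2024, before the deadline.
Step 5: 43 days after Oct 25, 2024 (when the exemption log is issued) is Dec 7, 2024; Dec 6, 2024 is within that limit.
Step 6: 21 days after Dec 6, 2024 (when third parties are notified) is Dec 27, 2024; done Dec 25, 2024 — timely.
Step 7: the window is 14–56 days after Dec 25, 2024 (when the final determination letter is issued), so Jan 8, 2025 through Feb 19, 2025; Mar 5, 2025 is 14 days past the end of the window.

Step 7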